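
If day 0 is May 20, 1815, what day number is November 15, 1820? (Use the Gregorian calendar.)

May 20, 1815 → May 20, 1816: 366 days (Feb 29, 1816 is in that span).
May 20, 1816 → May 20, 1817: 365 days.
May 20, 1817 → May 20, 1818: 365 days.
May 20, 1818 → May 20, 1819: 365 days.
May 20, 1819 → May 20, 1820: 366 days (Feb 29, 1820 is in that span).
May 20, 1820 → Jun 20, 1820: 31 days (May has 31).
Jun 20, 1820 → Jul 20, 1820: 30 days (June has 30).
Jul 20, 1820 → Aug 20, 1820: 31 days (July has 31).
Aug 20, 1820 → Sep 20, 1820: 31 days (August has 31).
Sep 20, 1820 → Oct 20, 1820: 30 days (September has 30).
Oct 20, 1820 → Nov 15, 1820: 26 days.
Total: 2006 days.

2006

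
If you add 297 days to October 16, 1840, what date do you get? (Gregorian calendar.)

August 9, 1841

Oct has 31 days: +16 → Nov 1, 1840 (281 left).
Nov has 30 days: +30 → Dec 1, 1840 (251 left).
Dec has 31 days: +31 → Jan 1, 1841 (220 left).
Jan has 31 days: +31 → Feb 1, 1841 (189 left).
Feb has 28 days: +28 → Mar 1, 1841 (161 left).
Mar has 31 days: +31 → Apr 1, 1841 (130 left).
Apr has 30 days: +30 → May 1, 1841 (100 left).
May has 31 days: +31 → Jun 1, 1841 (69 left).
Jun has 30 days: +30 → Jul 1, 1841 (39 left).
Jul has 31 days: +31 → Aug 1, 1841 (8 left).
+8 → Aug 9, 1841.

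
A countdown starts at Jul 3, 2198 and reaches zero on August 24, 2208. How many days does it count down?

3704

Jul 3, 2198 → Jul 3, 2199: 365 days.
Jul 3, 2199 → Jul 3, 2200: 365 days.
Jul 3, 2200 → Jul 3, 2201: 365 days.
Jul 3, 2201 → Jul 3, 2202: 365 days.
Jul 3, 2202 → Jul 3, 2203: 365 days.
Jul 3, 2203 → Jul 3, 2204: 366 days (Feb 29, 2204 is in that span).
Jul 3, 2204 → Jul 3, 2205: 365 days.
Jul 3, 2205 → Jul 3, 2206: 365 days.
Jul 3, 2206 → Jul 3, 2207: 365 days.
Jul 3, 2207 → Jul 3, 2208: 366 days (Feb 29, 2208 is in that span).
Jul 3, 2208 → Aug 3, 2208: 31 days (July has 31).
Aug 3, 2208 → Aug 24, 2208: 21 days.
Total: 3704 days.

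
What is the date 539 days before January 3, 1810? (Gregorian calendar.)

July 13, 1808

−365 (one year) → Jan 3, 1809 (174 left).
−3 → Dec 31, 1808 (end of Dec, 31 days; 171 left).
−31 → Nov 30, 1808 (end of Nov, 30 days; 140 left).
−30 → Oct 31, 1808 (end of Oct, 31 days; 110 left).
−31 → Sep 30, 1808 (end of Sep, 30 days; 79 left).
−30 → Aug 31, 1808 (end of Aug, 31 days; 49 left).
−31 → Jul 31, 1808 (end of Jul, 31 days; 18 left).
−18 → Jul 13, 1808.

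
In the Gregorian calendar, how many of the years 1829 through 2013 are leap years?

Multiples of 4 in [1829,2013]: 46.
Of those, multiples of 100: 2 (not leap unless ÷400).
Multiples of 400: 1.
Leap years = 46 − 2 + 1 = 45.

45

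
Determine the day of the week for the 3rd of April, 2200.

Doomsday rule: the anchor day for the 2200s is Friday. For year 00: 0÷12 = 0 r 0, and 0÷4 = 0, so 0+0+0 = 0.
Friday + 0 ≡ Friday — that's 2200's doomsday.
In April the doomsday date is Apr 4.
Apr 3 is 1 day before Apr 4; 1 mod 7 = 1, so Friday − 1 = Thursday.

Thursday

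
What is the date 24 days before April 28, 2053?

April 4, 2053

−24 → Apr 4, 2053.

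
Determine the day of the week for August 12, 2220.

Saturday

Doomsday rule: the anchor day for the 2200s is Friday. For year 20: 20÷12 = 1 r 8, and 8÷4 = 2, so 1+8+2 = 11.
Friday + 11 ≡ Tuesday — that's 2220's doomsday.
In August the doomsday date is Aug 8.
Aug 12 is 4 days after Aug 8; 4 mod 7 = 4, so Tuesday + 4 = Saturday.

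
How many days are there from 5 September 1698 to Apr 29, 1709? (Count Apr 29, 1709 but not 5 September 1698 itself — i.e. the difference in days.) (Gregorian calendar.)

3888

Sep 5, 1698 → Sep 5, 1699: 365 days.
Sep 5, 1699 → Sep 5, 1700: 365 days.
Sep 5, 1700 → Sep 5, 1701: 365 days.
Sep 5, 1701 → Sep 5, 1702: 365 days.
Sep 5, 1702 → Sep 5, 1703: 365 days.
Sep 5, 1703 → Sep 5, 1704: 366 days (Feb 29, 1704 is in that span).
Sep 5, 1704 → Sep 5, 1705: 365 days.
Sep 5, 1705 → Sep 5, 1706: 365 days.
Sep 5, 1706 → Sep 5, 1707: 365 days.
Sep 5, 1707 → Sep 5, 1708: 366 days (Feb 29, 1708 is in that span).
Sep 5, 1708 → Oct 5, 1708: 30 days (September has 30).
Oct 5, 1708 → Nov 5, 1708: 31 days (October has 31).
Nov 5, 1708 → Dec 5, 1708: 30 days (November has 30).
Dec 5, 1708 → Jan 5, 1709: 31 days (December has 31).
Jan 5, 1709 → Feb 5, 1709: 31 days (January has 31).
Feb 5, 1709 → Mar 5, 1709: 28 days (February has 28).
Mar 5, 1709 → Apr 5, 1709: 31 days (March has 31).
Apr 5, 1709 → Apr 29, 1709: 24 days.
Total: 3888 days.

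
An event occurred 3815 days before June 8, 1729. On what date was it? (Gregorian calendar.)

−365 (one year) → Jun 8, 1728 (3450 left).
−366 (one year; includes Feb 29, 1728) → Jun 8, 1727 (3084 left).
−365 (one year) → Jun 8, 1726 (2719 left).
−365 (one year) → Jun 8, 1725 (2354 left).
−365 (one year) → Jun 8, 1724 (1989 left).
−366 (one year; includes Feb 29, 1724) → Jun 8, 1723 (1623 left).
−365 (one year) → Jun 8, 1722 (1258 left).
−365 (one year) → Jun 8, 1721 (893 left).
−365 (one year) → Jun 8, 1720 (528 left).
−366 (one year; includes Feb 29, 1720) → Jun 8, 1719 (162 left).
−8 → May 31, 1719 (end of May, 31 days; 154 left).
−31 → Apr 30, 1719 (end of Apr, 30 days; 123 left).
−30 → Mar 31, 1719 (end of Mar, 31 days; 93 left).
−31 → Feb 28, 1719 (end of Feb, 28 days; 62 left).
−28 → Jan 31, 1719 (end of Jan, 31 days; 34 left).
−31 → Dec 31, 1718 (end of Dec, 31 days; 3 left).
−3 → Dec 28, 1718.

December 28, 1718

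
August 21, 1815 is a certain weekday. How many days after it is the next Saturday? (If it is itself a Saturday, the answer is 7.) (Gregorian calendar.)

5

Aug 21, 1815 is a Monday.
From Monday to the next Saturday is 5 days.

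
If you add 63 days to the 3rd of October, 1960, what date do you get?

December 5, 1960

Oct has 31 days: +29 → Nov 1, 1960 (34 left).
Nov has 30 days: +30 → Dec 1, 1960 (4 left).
+4 → Dec 5, 1960.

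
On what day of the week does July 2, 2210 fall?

Monday

Doomsday rule: the anchor day for the 2200s is Friday. For year 10: 10÷12 = 0 r 10, and 10÷4 = 2, so 0+10+2 = 12.
Friday + 12 ≡ Wednesday — that's 2210's doomsday.
In July the doomsday date is Jul 11.
Jul 2 is 9 days before Jul 11; 9 mod 7 = 2, so Wednesday − 2 = Monday.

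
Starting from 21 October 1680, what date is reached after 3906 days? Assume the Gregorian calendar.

July 2, 1691

+365 (one year) → Oct 21, 1681 (3541 left).
+365 (one year) → Oct 21, 1682 (3176 left).
+365 (one year) → Oct 21, 1683 (2811 left).
+366 (one year; includes Feb 29, 1684) → Oct 21, 1684 (2445 left).
+365 (one year) → Oct 21, 1685 (2080 left).
+365 (one year) → Oct 21, 1686 (1715 left).
+365 (one year) → Oct 21, 1687 (1350 left).
+366 (one year; includes Feb 29, 1688) → Oct 21, 1688 (984 left).
+365 (one year) → Oct 21, 1689 (619 left).
+365 (one year) → Oct 21, 1690 (254 left).
Oct has 31 days: +11 → Nov 1, 1690 (243 left).
Nov has 30 days: +30 → Dec 1, 1690 (213 left).
Dec has 31 days: +31 → Jan 1, 1691 (182 left).
Jan has 31 days: +31 → Feb 1, 1691 (151 left).
Feb has 28 days: +28 → Mar 1, 1691 (123 left).
Mar has 31 days: +31 → Apr 1, 1691 (92 left).
Apr has 30 days: +30 → May 1, 1691 (62 left).
May has 31 days: +31 → Jun 1, 1691 (31 left).
Jun has 30 days: +30 → Jul 1, 1691 (1 left).
+1 → Jul 2, 1691.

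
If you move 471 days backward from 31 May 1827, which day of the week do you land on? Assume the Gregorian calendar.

First find the weekday of May 31, 1827. Doomsday rule: the anchor day for the 1800s is Friday. For year 27: 27÷12 = 2 r 3, and 3÷4 = 0, so 2+3+0 = 5.
Friday + 5 ≡ Wednesday — that's 1827's doomsday.
In May the doomsday date is May 9.
May 31 is 22 days after May 9; 22 mod 7 = 1, so Wednesday + 1 = Thursday.
471 mod 7 = 2, so 471 days before a Thursday is Thursday − 2 = Tuesday.

Tuesday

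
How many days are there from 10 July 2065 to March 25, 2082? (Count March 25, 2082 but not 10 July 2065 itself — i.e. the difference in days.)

6102

Jul 10, 2065 → Jul 10, 2066: 365 days.
Jul 10, 2066 → Jul 10, 2067: 365 days.
Jul 10, 2067 → Jul 10, 2068: 366 days (Feb 29, 2068 is in that span).
Jul 10, 2068 → Jul 10, 2069: 365 days.
Jul 10, 2069 → Jul 10, 2070: 365 days.
Jul 10, 2070 → Jul 10, 2071: 365 days.
Jul 10, 2071 → Jul 10, 2072: 366 days (Feb 29, 2072 is in that span).
Jul 10, 2072 → Jul 10, 2073: 365 days.
Jul 10, 2073 → Jul 10, 2074: 365 days.
Jul 10, 2074 → Jul 10, 2075: 365 days.
Jul 10, 2075 → Jul 10, 2076: 366 days (Feb 29, 2076 is in that span).
Jul 10, 2076 → Jul 10, 2077: 365 days.
Jul 10, 2077 → Jul 10, 2078: 365 days.
Jul 10, 2078 → Jul 10, 2079: 365 days.
Jul 10, 2079 → Jul 10, 2080: 366 days (Feb 29, 2080 is in that span).
Jul 10, 2080 → Jul 10, 2081: 365 days.
Jul 10, 2081 → Aug 10, 2081: 31 days (July has 31).
Aug 10, 2081 → Sep 10, 2081: 31 days (August has 31).
Sep 10, 2081 → Oct 10, 2081: 30 days (September has 30).
Oct 10, 2081 → Nov 10, 2081: 31 days (October has 31).
Nov 10, 2081 → Dec 10, 2081: 30 days (November has 30).
Dec 10, 2081 → Jan 10, 2082: 31 days (December has 31).
Jan 10, 2082 → Feb 10, 2082: 31 days (January has 31).
Feb 10, 2082 → Mar 10, 2082: 28 days (February has 28).
Mar 10, 2082 → Mar 25, 2082: 15 days.
Total: 6102 days.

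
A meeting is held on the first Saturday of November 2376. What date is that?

November 6, 2376

November 1, 2376 is a Monday.
The first Saturday is therefore November 6 (5 days later).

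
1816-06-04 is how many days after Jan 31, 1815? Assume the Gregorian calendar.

Jan 31, 1815 → Jan 31, 1816: 365 days.
Jan 31, 1816 → Feb 29, 1816: 29 days (January has 31).
Feb 29, 1816 → Mar 29, 1816: 29 days (February has 29).
Mar 29, 1816 → Apr 29, 1816: 31 days (March has 31).
Apr 29, 1816 → May 29, 1816: 30 days (April has 30).
May 29, 1816 → Jun 4, 1816: 6 days.
Total: 490 days.

490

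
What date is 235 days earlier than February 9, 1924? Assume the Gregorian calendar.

−9 → Jan 31, 1924 (end of Jan, 31 days; 226 left).
−31 → Dec 31, 1923 (end of Dec, 31 days; 195 left).
−31 → Nov 30, 1923 (end of Nov, 30 days; 164 left).
−30 → Oct 31, 1923 (end of Oct, 31 days; 134 left).
−31 → Sep 30, 1923 (end of Sep, 30 days; 103 left).
−30 → Aug 31, 1923 (end of Aug, 31 days; 73 left).
−31 → Jul 31, 1923 (end of Jul, 31 days; 42 left).
−31 → Jun 30, 1923 (end of Jun, 30 days; 11 left).
−11 → Jun 19, 1923.

June 19, 1923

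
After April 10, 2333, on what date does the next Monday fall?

April 17, 2333

Apr 10, 2333 is a Monday.
From Monday to the next Monday is 7 days.
Apr 10, 2333 + 7 = Apr 17, 2333.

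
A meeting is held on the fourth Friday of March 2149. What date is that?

March 28, 2149

March 1, 2149 is a Saturday.
The first Friday is therefore March 7 (6 days later).
The fourth Friday is 7 + 3×7 = March 28.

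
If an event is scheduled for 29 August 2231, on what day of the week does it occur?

Monday

Doomsday rule: the anchor day for the 2200s is Friday. For year 31: 31÷12 = 2 r 7, and 7÷4 = 1, so 2+7+1 = 10.
Friday + 10 ≡ Monday — that's 2231's doomsday.
In August the doomsday date is Aug 8.
Aug 29 is 21 days after Aug 8; 21 mod 7 = 0, so Monday + 0 = Monday.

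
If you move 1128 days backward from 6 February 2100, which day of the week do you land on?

Friday

Feb 6, 2100 is a Saturday.
1128 mod 7 = 1, so 1128 days before a Saturday is Saturday − 1 = Friday.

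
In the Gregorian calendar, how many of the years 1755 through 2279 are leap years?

127

Multiples of 4 in [1755,2279]: 131.
Of those, multiples of 100: 5 (not leap unless ÷400).
Multiples of 400: 1.
Leap years = 131 − 5 + 1 = 127.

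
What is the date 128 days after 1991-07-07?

Jul has 31 days: +25 → Aug 1, 1991 (103 left).
Aug has 31 days: +31 → Sep 1, 1991 (72 left).
Sep has 30 days: +30 → Oct 1, 1991 (42 left).
Oct has 31 days: +31 → Nov 1, 1991 (11 left).
+11 → Nov 12, 1991.

November 12, 1991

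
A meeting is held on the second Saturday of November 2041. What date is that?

November 1, 2041 is a Friday.
The first Saturday is therefore November 2 (1 days later).
The second Saturday is 2 + 1×7 = November 9.

November 9, 2041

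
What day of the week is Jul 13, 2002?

January 1, 2002 is a Tuesday.
Jan 1, 2002 → Feb 1, 2002: 31 days (January has 31).
Feb 1, 2002 → Mar 1, 2002: 28 days (February has 28).
Mar 1, 2002 → Apr 1, 2002: 31 days (March has 31).
Apr 1, 2002 → May 1, 2002: 30 days (April has 30).
May 1, 2002 → Jun 1, 2002: 31 days (May has 31).
Jun 1, 2002 → Jul 1, 2002: 30 days (June has 30).
Jul 1, 2002 → Jul 13, 2002: 12 days.
Total: 193 days.
193 mod 7 = 4, so Tuesday + 4 = Saturday.

Saturday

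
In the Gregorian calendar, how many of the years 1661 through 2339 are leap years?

163

Multiples of 4 in [1661,2339]: 169.
Of those, multiples of 100: 7 (not leap unless ÷400).
Multiples of 400: 1.
Leap years = 169 − 7 + 1 = 163.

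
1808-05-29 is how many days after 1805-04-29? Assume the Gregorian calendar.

1126

Apr 29, 1805 → Apr 29, 1806: 365 days.
Apr 29, 1806 → Apr 29, 1807: 365 days.
Apr 29, 1807 → May 29, 1807: 30 days (April has 30).
May 29, 1807 → Jun 29, 1807: 31 days (May has 31).
Jun 29, 1807 → Jul 29, 1807: 30 days (June has 30).
Jul 29, 1807 → Aug 29, 1807: 31 days (July has 31).
Aug 29, 1807 → Sep 29, 1807: 31 days (August has 31).
Sep 29, 1807 → Oct 29, 1807: 30 days (September has 30).
Oct 29, 1807 → Nov 29, 1807: 31 days (October has 31).
Nov 29, 1807 → Dec 29, 1807: 30 days (November has 30).
Dec 29, 1807 → Jan 29, 1808: 31 days (December has 31).
Jan 29, 1808 → Feb 29, 1808: 31 days (January has 31).
Feb 29, 1808 → Mar 29, 1808: 29 days (February has 29).
Mar 29, 1808 → Apr 29, 1808: 31 days (March has 31).
Apr 29, 1808 → May 29, 1808: 30 days.
Total: 1126 days.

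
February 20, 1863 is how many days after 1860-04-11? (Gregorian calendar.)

Apr 11, 1860 → Apr 11, 1861: 365 days.
Apr 11, 1861 → Apr 11, 1862: 365 days.
Apr 11, 1862 → May 11, 1862: 30 days (April has 30).
May 11, 1862 → Jun 11, 1862: 31 days (May has 31).
Jun 11, 1862 → Jul 11, 1862: 30 days (June has 30).
Jul 11, 1862 → Aug 11, 1862: 31 days (July has 31).
Aug 11, 1862 → Sep 11, 1862: 31 days (August has 31).
Sep 11, 1862 → Oct 11, 1862: 30 days (September has 30).
Oct 11, 1862 → Nov 11, 1862: 31 days (October has 31).
Nov 11, 1862 → Dec 11, 1862: 30 days (November has 30).
Dec 11, 1862 → Jan 11, 1863: 31 days (December has 31).
Jan 11, 1863 → Feb 11, 1863: 31 days (January has 31).
Feb 11, 1863 → Feb 20, 1863: 9 days.
Total: 1045 days.

1045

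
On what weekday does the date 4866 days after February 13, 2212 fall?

Friday

Feb 13, 2212 is a Thursday.
4866 mod 7 = 1, so 4866 days after a Thursday is Thursday + 1 = Friday.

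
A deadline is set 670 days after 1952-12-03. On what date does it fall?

October 4, 1954

+365 (one year) → Dec 3, 1953 (305 left).
Dec has 31 days: +29 → Jan 1, 1954 (276 left).
Jan has 31 days: +31 → Feb 1, 1954 (245 left).
Feb has 28 days: +28 → Mar 1, 1954 (217 left).
Mar has 31 days: +31 → Apr 1, 1954 (186 left).
Apr has 30 days: +30 → May 1, 1954 (156 left).
May has 31 days: +31 → Jun 1, 1954 (125 left).
Jun has 30 days: +30 → Jul 1, 1954 (95 left).
Jul has 31 days: +31 → Aug 1, 1954 (64 left).
Aug has 31 days: +31 → Sep 1, 1954 (33 left).
Sep has 30 days: +30 → Oct 1, 1954 (3 left).
+3 → Oct 4, 1954.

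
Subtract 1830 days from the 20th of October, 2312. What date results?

−366 (one year; includes Feb 29, 2312) → Oct 20, 2311 (1464 left).
−365 (one year) → Oct 20, 2310 (1099 left).
−365 (one year) → Oct 20, 2309 (734 left).
−365 (one year) → Oct 20, 2308 (369 left).
−20 → Sep 30, 2308 (end of Sep, 30 days; 349 left).
−30 → Aug 31, 2308 (end of Aug, 31 days; 319 left).
−31 → Jul 31, 2308 (end of Jul, 31 days; 288 left).
−31 → Jun 30, 2308 (end of Jun, 30 days; 257 left).
−30 → May 31, 2308 (end of May, 31 days; 227 left).
−31 → Apr 30, 2308 (end of Apr, 30 days; 196 left).
−30 → Mar 31, 2308 (end of Mar, 31 days; 166 left).
−31 → Feb 29, 2308 (end of Feb, 29 days; 135 left).
−29 → Jan 31, 2308 (end of Jan, 31 days; 106 left).
−31 → Dec 31, 2307 (end of Dec, 31 days; 75 left).
−31 → Nov 30, 2307 (end of Nov, 30 days; 44 left).
−30 → Oct 31, 2307 (end of Oct, 31 days; 14 left).
−14 → Oct 17, 2307.

October 17, 2307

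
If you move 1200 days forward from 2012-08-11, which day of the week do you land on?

Aug 11, 2012 is a Saturday.
1200 mod 7 = 3, so 1200 days after a Saturday is Saturday + 3 = Tuesday.

Tuesday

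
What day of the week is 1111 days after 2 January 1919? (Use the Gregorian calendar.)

First find the weekday of Jan 2, 1919. Doomsday rule: the anchor day for the 1900s is Wednesday. For year 19: 19÷12 = 1 r 7, and 7÷4 = 1, so 1+7+1 = 9.
Wednesday + 9 ≡ Friday — that's 1919's doomsday.
In January the doomsday date is Jan 3 (1919 is not a leap year).
Jan 2 is 1 day before Jan 3; 1 mod 7 = 1, so Friday − 1 = Thursday.
1111 mod 7 = 5, so 1111 days after a Thursday is Thursday + 5 = Tuesday.

Tuesday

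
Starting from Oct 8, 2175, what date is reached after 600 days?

May 30, 2177

+366 (one year; includes Feb 29, 2176) → Oct 8, 2176 (234 left).
Oct has 31 days: +24 → Nov 1, 2176 (210 left).
Nov has 30 days: +30 → Dec 1, 2176 (180 left).
Dec has 31 days: +31 → Jan 1, 2177 (149 left).
Jan has 31 days: +31 → Feb 1, 2177 (118 left).
Feb has 28 days: +28 → Mar 1, 2177 (90 left).
Mar has 31 days: +31 → Apr 1, 2177 (59 left).
Apr has 30 days: +30 → May 1, 2177 (29 left).
+29 → May 30, 2177.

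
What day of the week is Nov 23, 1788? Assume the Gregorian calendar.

Doomsday rule: the anchor day for the 1700s is Sunday. For year 88: 88÷12 = 7 r 4, and 4÷4 = 1, so 7+4+1 = 12.
Sunday + 12 ≡ Friday — that's 1788's doomsday.
In November the doomsday date is Nov 7.
Nov 23 is 16 days after Nov 7; 16 mod 7 = 2, so Friday + 2 = Sunday.

Sunday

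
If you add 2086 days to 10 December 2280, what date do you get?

August 27, 2286

+365 (one year) → Dec 10, 2281 (1721 left).
+365 (one year) → Dec 10, 2282 (1356 left).
+365 (one year) → Dec 10, 2283 (991 left).
+366 (one year; includes Feb 29, 2284) → Dec 10, 2284 (625 left).
+365 (one year) → Dec 10, 2285 (260 left).
Dec has 31 days: +22 → Jan 1, 2286 (238 left).
Jan has 31 days: +31 → Feb 1, 2286 (207 left).
Feb has 28 days: +28 → Mar 1, 2286 (179 left).
Mar has 31 days: +31 → Apr 1, 2286 (148 left).
Apr has 30 days: +30 → May 1, 2286 (118 left).
May has 31 days: +31 → Jun 1, 2286 (87 left).
Jun has 30 days: +30 → Jul 1, 2286 (57 left).
Jul has 31 days: +31 → Aug 1, 2286 (26 left).
+26 → Aug 27, 2286.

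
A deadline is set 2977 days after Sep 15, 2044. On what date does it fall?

+365 (one year) → Sep 15, 2045 (2612 left).
+365 (one year) → Sep 15, 2046 (2247 left).
+365 (one year) → Sep 15, 2047 (1882 left).
+366 (one year; includes Feb 29, 2048) → Sep 15, 2048 (1516 left).
+365 (one year) → Sep 15, 2049 (1151 left).
+365 (one year) → Sep 15, 2050 (786 left).
+365 (one year) → Sep 15, 2051 (421 left).
+366 (one year; includes Feb 29, 2052) → Sep 15, 2052 (55 left).
Sep has 30 days: +16 → Oct 1, 2052 (39 left).
Oct has 31 days: +31 → Nov 1, 2052 (8 left).
+8 → Nov 9, 2052.

November 9, 2052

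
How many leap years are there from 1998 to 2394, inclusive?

96

Multiples of 4 in [1998,2394]: 99.
Of those, multiples of 100: 4 (not leap unless ÷400).
Multiples of 400: 1.
Leap years = 99 − 4 + 1 = 96.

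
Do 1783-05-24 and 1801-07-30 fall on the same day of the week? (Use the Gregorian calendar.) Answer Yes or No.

From May 24, 1783 to Jul 30, 1801 is 6641 days.
6641 mod 7 = 5, so they are different weekdays.
(May 24, 1783 is a Saturday; Jul 30, 1801 is a Thursday.)

No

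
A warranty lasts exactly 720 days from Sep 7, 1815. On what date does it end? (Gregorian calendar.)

August 27, 1817

+366 (one year; includes Feb 29, 1816) → Sep 7, 1816 (354 left).
Sep has 30 days: +24 → Oct 1, 1816 (330 left).
Oct has 31 days: +31 → Nov 1, 1816 (299 left).
Nov has 30 days: +30 → Dec 1, 1816 (269 left).
Dec has 31 days: +31 → Jan 1, 1817 (238 left).
Jan has 31 days: +31 → Feb 1, 1817 (207 left).
Feb has 28 days: +28 → Mar 1, 1817 (179 left).
Mar has 31 days: +31 → Apr 1, 1817 (148 left).
Apr has 30 days: +30 → May 1, 1817 (118 left).
May has 31 days: +31 → Jun 1, 1817 (87 left).
Jun has 30 days: +30 → Jul 1, 1817 (57 left).
Jul has 31 days: +31 → Aug 1, 1817 (26 left).
+26 → Aug 27, 1817.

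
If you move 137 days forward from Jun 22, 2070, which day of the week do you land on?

Thursday

Jun 22, 2070 is a Sunday.
137 mod 7 = 4, so 137 days after a Sunday is Sunday + 4 = Thursday.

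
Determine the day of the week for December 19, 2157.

Monday

Doomsday rule: the anchor day for the 2100s is Sunday. For year 57: 57÷12 = 4 r 9, and 9÷4 = 2, so 4+9+2 = 15.
Sunday + 15 ≡ Monday — that's 2157's doomsday.
In December the doomsday date is Dec 12.
Dec 19 is 7 days after Dec 12; 7 mod 7 = 0, so Monday + 0 = Monday.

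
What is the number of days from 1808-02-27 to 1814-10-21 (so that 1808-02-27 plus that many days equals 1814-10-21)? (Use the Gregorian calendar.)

Feb 27, 1808 → Feb 27, 1809: 366 days (Feb 29, 1808 is in that span).
Feb 27, 1809 → Feb 27, 1810: 365 days.
Feb 27, 1810 → Feb 27, 1811: 365 days.
Feb 27, 1811 → Feb 27, 1812: 365 days.
Feb 27, 1812 → Feb 27, 1813: 366 days (Feb 29, 1812 is in that span).
Feb 27, 1813 → Feb 27, 1814: 365 days.
Feb 27, 1814 → Mar 27, 1814: 28 days (February has 28).
Mar 27, 1814 → Apr 27, 1814: 31 days (March has 31).
Apr 27, 1814 → May 27, 1814: 30 days (April has 30).
May 27, 1814 → Jun 27, 1814: 31 days (May has 31).
Jun 27, 1814 → Jul 27, 1814: 30 days (June has 30).
Jul 27, 1814 → Aug 27, 1814: 31 days (July has 31).
Aug 27, 1814 → Sep 27, 1814: 31 days (August has 31).
Sep 27, 1814 → Oct 21, 1814: 24 days.
Total: 2428 days.

2428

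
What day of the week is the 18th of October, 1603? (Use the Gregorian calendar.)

Saturday

Doomsday rule: the anchor day for the 1600s is Tuesday. For year 03: 3÷12 = 0 r 3, and 3÷4 = 0, so 0+3+0 = 3.
Tuesday + 3 ≡ Friday — that's 1603's doomsday.
In October the doomsday date is Oct 10.
Oct 18 is 8 days after Oct 10; 8 mod 7 = 1, so Friday + 1 = Saturday.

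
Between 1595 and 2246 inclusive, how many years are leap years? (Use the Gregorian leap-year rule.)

Multiples of 4 in [1595,2246]: 163.
Of those, multiples of 100: 7 (not leap unless ÷400).
Multiples of 400: 2.
Leap years = 163 − 7 + 2 = 158.

158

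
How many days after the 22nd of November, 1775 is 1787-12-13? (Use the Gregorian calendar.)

Nov 22, 1775 → Nov 22, 1776: 366 days (Feb 29, 1776 is in that span).
Nov 22, 1776 → Nov 22, 1777: 365 days.
Nov 22, 1777 → Nov 22, 1778: 365 days.
Nov 22, 1778 → Nov 22, 1779: 365 days.
Nov 22, 1779 → Nov 22, 1780: 366 days (Feb 29, 1780 is in that span).
Nov 22, 1780 → Nov 22, 1781: 365 days.
Nov 22, 1781 → Nov 22, 1782: 365 days.
Nov 22, 1782 → Nov 22, 1783: 365 days.
Nov 22, 1783 → Nov 22, 1784: 366 days (Feb 29, 1784 is in that span).
Nov 22, 1784 → Nov 22, 1785: 365 days.
Nov 22, 1785 → Nov 22, 1786: 365 days.
Nov 22, 1786 → Dec 22, 1786: 30 days (November has 30).
Dec 22, 1786 → Jan 22, 1787: 31 days (December has 31).
Jan 22, 1787 → Feb 22, 1787: 31 days (January has 31).
Feb 22, 1787 → Mar 22, 1787: 28 days (February has 28).
Mar 22, 1787 → Apr 22, 1787: 31 days (March has 31).
Apr 22, 1787 → May 22, 1787: 30 days (April has 30).
May 22, 1787 → Jun 22, 1787: 31 days (May has 31).
Jun 22, 1787 → Jul 22, 1787: 30 days (June has 30).
Jul 22, 1787 → Aug 22, 1787: 31 days (July has 31).
Aug 22, 1787 → Sep 22, 1787: 31 days (August has 31).
Sep 22, 1787 → Oct 22, 1787: 30 days (September has 30).
Oct 22, 1787 → Nov 22, 1787: 31 days (October has 31).
Nov 22, 1787 → Dec 13, 1787: 21 days.
Total: 4404 days.

4404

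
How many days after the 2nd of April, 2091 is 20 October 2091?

Apr 2, 2091 → May 2, 2091: 30 days (April has 30).
May 2, 2091 → Jun 2, 2091: 31 days (May has 31).
Jun 2, 2091 → Jul 2, 2091: 30 days (June has 30).
Jul 2, 2091 → Aug 2, 2091: 31 days (July has 31).
Aug 2, 2091 → Sep 2, 2091: 31 days (August has 31).
Sep 2, 2091 → Oct 2, 2091: 30 days (September has 30).
Oct 2, 2091 → Oct 20, 2091: 18 days.
Total: 201 days.

201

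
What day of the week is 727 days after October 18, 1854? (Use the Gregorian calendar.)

Tuesday

First find the weekday of Oct 18, 1854. Doomsday rule: the anchor day for the 1800s is Friday. For year 54: 54÷12 = 4 r 6, and 6÷4 = 1, so 4+6+1 = 11.
Friday + 11 ≡ Tuesday — that's 1854's doomsday.
In October the doomsday date is Oct 10.
Oct 18 is 8 days after Oct 10; 8 mod 7 = 1, so Tuesday + 1 = Wednesday.
727 mod 7 = 6, so 727 days after a Wednesday is Wednesday + 6 = Tuesday.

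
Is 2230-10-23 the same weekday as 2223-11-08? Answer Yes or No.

From Nov 8, 2223 to Oct 23, 2230 is 2541 days.
2541 mod 7 = 0, so they are the same weekday.
(Nov 8, 2223 is a Saturday; Oct 23, 2230 is a Saturday.)

Yes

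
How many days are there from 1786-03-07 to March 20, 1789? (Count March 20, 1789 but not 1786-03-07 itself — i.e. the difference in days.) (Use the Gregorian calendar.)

Mar 7, 1786 → Mar 7, 1787: 365 days.
Mar 7, 1787 → Mar 7, 1788: 366 days (Feb 29, 1788 is in that span).
Mar 7, 1788 → Apr 7, 1788: 31 days (March has 31).
Apr 7, 1788 → May 7, 1788: 30 days (April has 30).
May 7, 1788 → Jun 7, 1788: 31 days (May has 31).
Jun 7, 1788 → Jul 7, 1788: 30 days (June has 30).
Jul 7, 1788 → Aug 7, 1788: 31 days (July has 31).
Aug 7, 1788 → Sep 7, 1788: 31 days (August has 31).
Sep 7, 1788 → Oct 7, 1788: 30 days (September has 30).
Oct 7, 1788 → Nov 7, 1788: 31 days (October has 31).
Nov 7, 1788 → Dec 7, 1788: 30 days (November has 30).
Dec 7, 1788 → Jan 7, 1789: 31 days (December has 31).
Jan 7, 1789 → Feb 7, 1789: 31 days (January has 31).
Feb 7, 1789 → Mar 7, 1789: 28 days (February has 28).
Mar 7, 1789 → Mar 20, 1789: 13 days.
Total: 1109 days.

1109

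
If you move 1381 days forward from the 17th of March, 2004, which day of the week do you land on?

Friday

First find the weekday of Mar 17, 2004. Doomsday rule: the anchor day for the 2000s is Tuesday. For year 04: 4÷12 = 0 r 4, and 4÷4 = 1, so 0+4+1 = 5.
Tuesday + 5 ≡ Sunday — that's 2004's doomsday.
In March the doomsday date is Mar 14.
Mar 17 is 3 days after Mar 14; 3 mod 7 = 3, so Sunday + 3 = Wednesday.
1381 mod 7 = 2, so 1381 days after a Wednesday is Wednesday + 2 = Friday.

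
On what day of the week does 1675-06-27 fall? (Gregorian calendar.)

Thursday

Doomsday rule: the anchor day for the 1600s is Tuesday. For year 75: 75÷12 = 6 r 3, and 3÷4 = 0, so 6+3+0 = 9.
Tuesday + 9 ≡ Thursday — that's 1675's doomsday.
In June the doomsday date is Jun 6.
Jun 27 is 21 days after Jun 6; 21 mod 7 = 0, so Thursday + 0 = Thursday.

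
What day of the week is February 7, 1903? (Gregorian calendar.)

Doomsday rule: the anchor day for the 1900s is Wednesday. For year 03: 3÷12 = 0 r 3, and 3÷4 = 0, so 0+3+0 = 3.
Wednesday + 3 ≡ Saturday — that's 1903's doomsday.
In February the doomsday date is Feb 28 (1903 is not a leap year).
Feb 7 is 21 days before Feb 28; 21 mod 7 = 0, so Saturday − 0 = Saturday.

Saturday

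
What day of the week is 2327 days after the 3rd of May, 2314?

First find the weekday of May 3, 2314. Doomsday rule: the anchor day for the 2300s is Wednesday. For year 14: 14÷12 = 1 r 2, and 2÷4 = 0, so 1+2+0 = 3.
Wednesday + 3 ≡ Saturday — that's 2314's doomsday.
In May the doomsday date is May 9.
May 3 is 6 days before May 9; 6 mod 7 = 6, so Saturday − 6 = Sunday.
2327 mod 7 = 3, so 2327 days after a Sunday is Sunday + 3 = Wednesday.

Wednesday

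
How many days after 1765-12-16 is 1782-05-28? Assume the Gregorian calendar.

Dec 16, 1765 → Dec 16, 1766: 365 days.
Dec 16, 1766 → Dec 16, 1767: 365 days.
Dec 16, 1767 → Dec 16, 1768: 366 days (Feb 29, 1768 is in that span).
Dec 16, 1768 → Dec 16, 1769: 365 days.
Dec 16, 1769 → Dec 16, 1770: 365 days.
Dec 16, 1770 → Dec 16, 1771: 365 days.
Dec 16, 1771 → Dec 16, 1772: 366 days (Feb 29, 1772 is in that span).
Dec 16, 1772 → Dec 16, 1773: 365 days.
Dec 16, 1773 → Dec 16, 1774: 365 days.
Dec 16, 1774 → Dec 16, 1775: 365 days.
Dec 16, 1775 → Dec 16, 1776: 366 days (Feb 29, 1776 is in that span).
Dec 16, 1776 → Dec 16, 1777: 365 days.
Dec 16, 1777 → Dec 16, 1778: 365 days.
Dec 16, 1778 → Dec 16, 1779: 365 days.
Dec 16, 1779 → Dec 16, 1780: 366 days (Feb 29, 1780 is in that span).
Dec 16, 1780 → Dec 16, 1781: 365 days.
Dec 16, 1781 → Jan 16, 1782: 31 days (December has 31).
Jan 16, 1782 → Feb 16, 1782: 31 days (January has 31).
Feb 16, 1782 → Mar 16, 1782: 28 days (February has 28).
Mar 16, 1782 → Apr 16, 1782: 31 days (March has 31).
Apr 16, 1782 → May 16, 1782: 30 days (April has 30).
May 16, 1782 → May 28, 1782: 12 days.
Total: 6007 days.

6007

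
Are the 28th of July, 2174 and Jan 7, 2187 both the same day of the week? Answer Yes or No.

From Jul 28, 2174 to Jan 7, 2187 is 4546 days.
4546 mod 7 = 3, so they are different weekdays.
(Jul 28, 2174 is a Thursday; Jan 7, 2187 is a Sunday.)

No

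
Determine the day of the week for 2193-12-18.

Wednesday

Doomsday rule: the anchor day for the 2100s is Sunday. For year 93: 93÷12 = 7 r 9, and 9÷4 = 2, so 7+9+2 = 18.
Sunday + 18 ≡ Thursday — that's 2193's doomsday.
In December the doomsday date is Dec 12.
Dec 18 is 6 days after Dec 12; 6 mod 7 = 6, so Thursday + 6 = Wednesday.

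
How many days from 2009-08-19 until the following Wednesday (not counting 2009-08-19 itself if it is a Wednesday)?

Aug 19, 2009 is a Wednesday.
From Wednesday to the next Wednesday is 7 days.

7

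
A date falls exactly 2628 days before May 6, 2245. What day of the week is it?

Saturday

First find the weekday of May 6, 2245. Doomsday rule: the anchor day for the 2200s is Friday. For year 45: 45÷12 = 3 r 9, and 9÷4 = 2, so 3+9+2 = 14.
Friday + 14 ≡ Friday — that's 2245's doomsday.
In May the doomsday date is May 9.
May 6 is 3 days before May 9; 3 mod 7 = 3, so Friday − 3 = Tuesday.
2628 mod 7 = 3, so 2628 days before a Tuesday is Tuesday − 3 = Saturday.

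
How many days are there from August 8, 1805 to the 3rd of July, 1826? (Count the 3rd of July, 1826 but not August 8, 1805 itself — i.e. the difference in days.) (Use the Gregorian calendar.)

7634

Aug 8, 1805 → Aug 8, 1806: 365 days.
Aug 8, 1806 → Aug 8, 1807: 365 days.
Aug 8, 1807 → Aug 8, 1808: 366 days (Feb 29, 1808 is in that span).
Aug 8, 1808 → Aug 8, 1809: 365 days.
Aug 8, 1809 → Aug 8, 1810: 365 days.
Aug 8, 1810 → Aug 8, 1811: 365 days.
Aug 8, 1811 → Aug 8, 1812: 366 days (Feb 29, 1812 is in that span).
Aug 8, 1812 → Aug 8, 1813: 365 days.
Aug 8, 1813 → Aug 8, 1814: 365 days.
Aug 8, 1814 → Aug 8, 1815: 365 days.
Aug 8, 1815 → Aug 8, 1816: 366 days (Feb 29, 1816 is in that span).
Aug 8, 1816 → Aug 8, 1817: 365 days.
Aug 8, 1817 → Aug 8, 1818: 365 days.
Aug 8, 1818 → Aug 8, 1819: 365 days.
Aug 8, 1819 → Aug 8, 1820: 366 days (Feb 29, 1820 is in that span).
Aug 8, 1820 → Aug 8, 1821: 365 days.
Aug 8, 1821 → Aug 8, 1822: 365 days.
Aug 8, 1822 → Aug 8, 1823: 365 days.
Aug 8, 1823 → Aug 8, 1824: 366 days (Feb 29, 1824 is in that span).
Aug 8, 1824 → Aug 8, 1825: 365 days.
Aug 8, 1825 → Sep 8, 1825: 31 days (August has 31).
Sep 8, 1825 → Oct 8, 1825: 30 days (September has 30).
Oct 8, 1825 → Nov 8, 1825: 31 days (October has 31).
Nov 8, 1825 → Dec 8, 1825: 30 days (November has 30).
Dec 8, 1825 → Jan 8, 1826: 31 days (December has 31).
Jan 8, 1826 → Feb 8, 1826: 31 days (January has 31).
Feb 8, 1826 → Mar 8, 1826: 28 days (February has 28).
Mar 8, 1826 → Apr 8, 1826: 31 days (March has 31).
Apr 8, 1826 → May 8, 1826: 30 days (April has 30).
May 8, 1826 → Jun 8, 1826: 31 days (May has 31).
Jun 8, 1826 → Jul 3, 1826: 25 days.
Total: 7634 days.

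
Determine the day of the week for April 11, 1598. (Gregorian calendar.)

Saturday

Doomsday rule: the anchor day for the 1500s is Wednesday. For year 98: 98÷12 = 8 r 2, and 2÷4 = 0, so 8+2+0 = 10.
Wednesday + 10 ≡ Saturday — that's 1598's doomsday.
In April the doomsday date is Apr 4.
Apr 11 is 7 days after Apr 4; 7 mod 7 = 0, so Saturday + 0 = Saturday.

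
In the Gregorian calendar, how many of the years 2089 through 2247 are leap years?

37

Multiples of 4 in [2089,2247]: 39.
Of those, multiples of 100: 2 (not leap unless ÷400).
Multiples of 400: 0.
Leap years = 39 − 2 + 0 = 37.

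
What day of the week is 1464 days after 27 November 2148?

Thursday

Nov 27, 2148 is a Wednesday.
1464 mod 7 = 1, so 1464 days after a Wednesday is Wednesday + 1 = Thursday.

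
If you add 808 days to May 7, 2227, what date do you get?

+366 (one year; includes Feb 29, 2228) → May 7, 2228 (442 left).
+365 (one year) → May 7, 2229 (77 left).
May has 31 days: +25 → Jun 1, 2229 (52 left).
Jun has 30 days: +30 → Jul 1, 2229 (22 left).
+22 → Jul 23, 2229.

July 23, 2229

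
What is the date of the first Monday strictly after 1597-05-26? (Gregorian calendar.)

May 26, 1597 is a Monday.
From Monday to the next Monday is 7 days.
May 26, 1597 + 7 = Jun 2, 1597.

June 2, 1597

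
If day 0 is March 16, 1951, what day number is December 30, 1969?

Mar 16, 1951 → Mar 16, 1952: 366 days (Feb 29, 1952 is in that span).
Mar 16, 1952 → Mar 16, 1953: 365 days.
Mar 16, 1953 → Mar 16, 1954: 365 days.
Mar 16, 1954 → Mar 16, 1955: 365 days.
Mar 16, 1955 → Mar 16, 1956: 366 days (Feb 29, 1956 is in that span).
Mar 16, 1956 → Mar 16, 1957: 365 days.
Mar 16, 1957 → Mar 16, 1958: 365 days.
Mar 16, 1958 → Mar 16, 1959: 365 days.
Mar 16, 1959 → Mar 16, 1960: 366 days (Feb 29, 1960 is in that span).
Mar 16, 1960 → Mar 16, 1961: 365 days.
Mar 16, 1961 → Mar 16, 1962: 365 days.
Mar 16, 1962 → Mar 16, 1963: 365 days.
Mar 16, 1963 → Mar 16, 1964: 366 days (Feb 29, 1964 is in that span).
Mar 16, 1964 → Mar 16, 1965: 365 days.
Mar 16, 1965 → Mar 16, 1966: 365 days.
Mar 16, 1966 → Mar 16, 1967: 365 days.
Mar 16, 1967 → Mar 16, 1968: 366 days (Feb 29, 1968 is in that span).
Mar 16, 1968 → Mar 16, 1969: 365 days.
Mar 16, 1969 → Apr 16, 1969: 31 days (March has 31).
Apr 16, 1969 → May 16, 1969: 30 days (April has 30).
May 16, 1969 → Jun 16, 1969: 31 days (May has 31).
Jun 16, 1969 → Jul 16, 1969: 30 days (June has 30).
Jul 16, 1969 → Aug 16, 1969: 31 days (July has 31).
Aug 16, 1969 → Sep 16, 1969: 31 days (August has 31).
Sep 16, 1969 → Oct 16, 1969: 30 days (September has 30).
Oct 16, 1969 → Nov 16, 1969: 31 days (October has 31).
Nov 16, 1969 → Dec 16, 1969: 30 days (November has 30).
Dec 16, 1969 → Dec 30, 1969: 14 days.
Total: 6864 days.

6864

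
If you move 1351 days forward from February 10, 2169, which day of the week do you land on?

First find the weekday of Feb 10, 2169. Doomsday rule: the anchor day for the 2100s is Sunday. For year 69: 69÷12 = 5 r 9, and 9÷4 = 2, so 5+9+2 = 16.
Sunday + 16 ≡ Tuesday — that's 2169's doomsday.
In February the doomsday date is Feb 28 (2169 is not a leap year).
Feb 10 is 18 days before Feb 28; 18 mod 7 = 4, so Tuesday − 4 = Friday.
1351 mod 7 = 0, so 1351 days after a Friday is Friday + 0 = Friday.

Friday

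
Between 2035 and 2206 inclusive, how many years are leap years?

Multiples of 4 in [2035,2206]: 43.
Of those, multiples of 100: 2 (not leap unless ÷400).
Multiples of 400: 0.
Leap years = 43 − 2 + 0 = 41.

41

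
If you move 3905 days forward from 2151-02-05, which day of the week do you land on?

First find the weekday of Feb 5, 2151. Doomsday rule: the anchor day for the 2100s is Sunday. For year 51: 51÷12 = 4 r 3, and 3÷4 = 0, so 4+3+0 = 7.
Sunday + 7 ≡ Sunday — that's 2151's doomsday.
In February the doomsday date is Feb 28 (2151 is not a leap year).
Feb 5 is 23 days before Feb 28; 23 mod 7 = 2, so Sunday − 2 = Friday.
3905 mod 7 = 6, so 3905 days after a Friday is Friday + 6 = Thursday.

Thursday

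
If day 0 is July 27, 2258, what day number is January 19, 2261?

907

Jul 27, 2258 → Jul 27, 2259: 365 days.
Jul 27, 2259 → Jul 27, 2260: 366 days (Feb 29, 2260 is in that span).
Jul 27, 2260 → Aug 27, 2260: 31 days (July has 31).
Aug 27, 2260 → Sep 27, 2260: 31 days (August has 31).
Sep 27, 2260 → Oct 27, 2260: 30 days (September has 30).
Oct 27, 2260 → Nov 27, 2260: 31 days (October has 31).
Nov 27, 2260 → Dec 27, 2260: 30 days (November has 30).
Dec 27, 2260 → Jan 19, 2261: 23 days.
Total: 907 days.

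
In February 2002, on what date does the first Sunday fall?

February 3, 2002

February 1, 2002 is a Friday.
The first Sunday is therefore February 3 (2 days later).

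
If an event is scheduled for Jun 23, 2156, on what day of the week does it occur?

Wednesday

January 1, 2156 is a Thursday.
Jan 1, 2156 → Feb 1, 2156: 31 days (January has 31).
Feb 1, 2156 → Mar 1, 2156: 29 days (February has 29).
Mar 1, 2156 → Apr 1, 2156: 31 days (March has 31).
Apr 1, 2156 → May 1, 2156: 30 days (April has 30).
May 1, 2156 → Jun 1, 2156: 31 days (May has 31).
Jun 1, 2156 → Jun 23, 2156: 22 days.
Total: 174 days.
174 mod 7 = 6, so Thursday + 6 = Wednesday.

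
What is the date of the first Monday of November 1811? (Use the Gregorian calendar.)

November 1, 1811 is a Friday.
The first Monday is therefore November 4 (3 days later).

November 4, 1811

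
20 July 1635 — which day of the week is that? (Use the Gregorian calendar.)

Friday

Doomsday rule: the anchor day for the 1600s is Tuesday. For year 35: 35÷12 = 2 r 11, and 11÷4 = 2, so 2+11+2 = 15.
Tuesday + 15 ≡ Wednesday — that's 1635's doomsday.
In July the doomsday date is Jul 11.
Jul 20 is 9 days after Jul 11; 9 mod 7 = 2, so Wednesday + 2 = Friday.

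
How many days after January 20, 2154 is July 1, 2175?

7832

Jan 20, 2154 → Jan 20, 2155: 365 days.
Jan 20, 2155 → Jan 20, 2156: 365 days.
Jan 20, 2156 → Jan 20, 2157: 366 days (Feb 29, 2156 is in that span).
Jan 20, 2157 → Jan 20, 2158: 365 days.
Jan 20, 2158 → Jan 20, 2159: 365 days.
Jan 20, 2159 → Jan 20, 2160: 365 days.
Jan 20, 2160 → Jan 20, 2161: 366 days (Feb 29, 2160 is in that span).
Jan 20, 2161 → Jan 20, 2162: 365 days.
Jan 20, 2162 → Jan 20, 2163: 365 days.
Jan 20, 2163 → Jan 20, 2164: 365 days.
Jan 20, 2164 → Jan 20, 2165: 366 days (Feb 29, 2164 is in that span).
Jan 20, 2165 → Jan 20, 2166: 365 days.
Jan 20, 2166 → Jan 20, 2167: 365 days.
Jan 20, 2167 → Jan 20, 2168: 365 days.
Jan 20, 2168 → Jan 20, 2169: 366 days (Feb 29, 2168 is in that span).
Jan 20, 2169 → Jan 20, 2170: 365 days.
Jan 20, 2170 → Jan 20, 2171: 365 days.
Jan 20, 2171 → Jan 20, 2172: 365 days.
Jan 20, 2172 → Jan 20, 2173: 366 days (Feb 29, 2172 is in that span).
Jan 20, 2173 → Jan 20, 2174: 365 days.
Jan 20, 2174 → Jan 20, 2175: 365 days.
Jan 20, 2175 → Feb 20, 2175: 31 days (January has 31).
Feb 20, 2175 → Mar 20, 2175: 28 days (February has 28).
Mar 20, 2175 → Apr 20, 2175: 31 days (March has 31).
Apr 20, 2175 → May 20, 2175: 30 days (April has 30).
May 20, 2175 → Jun 20, 2175: 31 days (May has 31).
Jun 20, 2175 → Jul 1, 2175: 11 days.
Total: 7832 days.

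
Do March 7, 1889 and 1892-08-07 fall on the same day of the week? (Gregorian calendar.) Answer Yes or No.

From Mar 7, 1889 to Aug 7, 1892 is 1249 days.
1249 mod 7 = 3, so they are different weekdays.
(Mar 7, 1889 is a Thursday; Aug 7, 1892 is a Sunday.)

No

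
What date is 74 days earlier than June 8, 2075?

March 26, 2075

−8 → May 31, 2075 (end of May, 31 days; 66 left).
−31 → Apr 30, 2075 (end of Apr, 30 days; 35 left).
−30 → Mar 31, 2075 (end of Mar, 31 days; 5 left).
−5 → Mar 26, 2075.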